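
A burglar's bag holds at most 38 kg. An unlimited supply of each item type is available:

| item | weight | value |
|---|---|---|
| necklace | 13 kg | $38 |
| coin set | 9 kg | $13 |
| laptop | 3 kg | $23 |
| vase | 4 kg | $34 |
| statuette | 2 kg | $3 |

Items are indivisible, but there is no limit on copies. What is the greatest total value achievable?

Best value-per-unit is vase at 34/4; filling with it alone gives 9×34 = 306.
Optimal mix: 2×laptop + 8×vase → weight 38, value 318.

$318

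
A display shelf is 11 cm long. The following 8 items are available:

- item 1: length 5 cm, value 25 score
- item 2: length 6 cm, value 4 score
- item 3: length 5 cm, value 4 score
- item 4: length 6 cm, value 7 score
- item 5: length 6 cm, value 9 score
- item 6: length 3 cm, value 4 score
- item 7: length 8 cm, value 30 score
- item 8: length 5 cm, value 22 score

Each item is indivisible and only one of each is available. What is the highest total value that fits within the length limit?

Check high-value combinations within 11 cm:
- item 1+item 8: length 5+5=10, value 25+22=47
- item 1+item 5: length 5+6=11, value 25+9=34
- item 6+item 7: length 3+8=11, value 4+30=34
- item 1+item 4: length 5+6=11, value 25+7=32
- item 5+item 8: length 6+5=11, value 9+22=31
Best: 47 score.

47 score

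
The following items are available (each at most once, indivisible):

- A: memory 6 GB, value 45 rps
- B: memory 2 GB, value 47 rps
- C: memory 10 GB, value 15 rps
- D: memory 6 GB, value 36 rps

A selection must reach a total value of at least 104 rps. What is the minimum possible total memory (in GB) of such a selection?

Subsets with value ≥ 104, sorted by total memory:
- A+B+D: memory 14, value 128
- A+B+C: memory 18, value 107
- A+B+C+D: memory 24, value 143
Minimum memory: 14 GB.

14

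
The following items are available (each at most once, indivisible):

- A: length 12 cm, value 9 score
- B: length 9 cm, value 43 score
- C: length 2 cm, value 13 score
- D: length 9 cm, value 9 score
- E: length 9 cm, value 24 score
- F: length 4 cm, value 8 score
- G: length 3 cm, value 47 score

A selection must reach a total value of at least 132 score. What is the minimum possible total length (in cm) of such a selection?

Subsets with value ≥ 132, sorted by total length:
- B+C+E+F+G: length 27, value 135
- B+C+D+E+G: length 32, value 136
Minimum length: 27 cm.

27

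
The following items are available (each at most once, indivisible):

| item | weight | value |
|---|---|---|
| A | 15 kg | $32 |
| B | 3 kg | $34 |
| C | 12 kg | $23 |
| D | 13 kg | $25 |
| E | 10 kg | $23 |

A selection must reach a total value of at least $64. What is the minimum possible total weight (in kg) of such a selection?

Subsets with value ≥ 64, sorted by total weight:
- A+B: weight 18, value 66
- B+C+E: weight 25, value 80
- B+D+E: weight 26, value 82
- A+B+E: weight 28, value 89
Minimum weight: 18 kg.

18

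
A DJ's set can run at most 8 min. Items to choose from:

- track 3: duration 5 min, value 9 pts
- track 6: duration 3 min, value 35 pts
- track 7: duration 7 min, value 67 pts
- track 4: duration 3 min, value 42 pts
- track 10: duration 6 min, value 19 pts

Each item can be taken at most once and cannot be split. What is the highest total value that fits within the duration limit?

Check high-value combinations within 8 min:
- track 6+track 4: duration 3+3=6, value 35+42=77
- track 7: duration 7, value 67
- track 3+track 4: duration 5+3=8, value 9+42=51
Best: 77 pts.

77 pts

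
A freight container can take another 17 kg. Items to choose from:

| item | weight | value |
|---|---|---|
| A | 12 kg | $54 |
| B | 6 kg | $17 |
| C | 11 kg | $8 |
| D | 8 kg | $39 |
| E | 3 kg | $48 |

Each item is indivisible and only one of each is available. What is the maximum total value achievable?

Check high-value combinations within 17 kg:
- B+D+E: weight 6+8+3=17, value 17+39+48=104
- A+E: weight 12+3=15, value 54+48=102
- D+E: weight 8+3=11, value 39+48=87
- B+E: weight 6+3=9, value 17+48=65
- B+D: weight 6+8=14, value 17+39=56
Best: $104.

$104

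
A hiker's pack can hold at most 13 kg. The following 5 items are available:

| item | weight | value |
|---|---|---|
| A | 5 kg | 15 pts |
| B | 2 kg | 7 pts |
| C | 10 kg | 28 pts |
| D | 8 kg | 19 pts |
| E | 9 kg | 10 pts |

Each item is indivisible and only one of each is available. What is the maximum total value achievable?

35 pts

This is a 0/1 knapsack; check combinations near the capacity.
- B+C: weight 2+10=12, value 7+28=35
- A+D: weight 5+8=13, value 15+19=34
- C: weight 10, value 28
- B+D: weight 2+8=10, value 7+19=26
Best: 35 pts.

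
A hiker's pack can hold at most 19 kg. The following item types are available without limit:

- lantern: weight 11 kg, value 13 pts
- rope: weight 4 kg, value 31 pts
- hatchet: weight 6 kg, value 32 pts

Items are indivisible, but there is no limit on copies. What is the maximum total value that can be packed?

Best value-per-unit is rope at 31/4; filling with it alone gives 4×31 = 124.
Optimal mix: 3×rope + 1×hatchet → weight 18, value 125.

125 pts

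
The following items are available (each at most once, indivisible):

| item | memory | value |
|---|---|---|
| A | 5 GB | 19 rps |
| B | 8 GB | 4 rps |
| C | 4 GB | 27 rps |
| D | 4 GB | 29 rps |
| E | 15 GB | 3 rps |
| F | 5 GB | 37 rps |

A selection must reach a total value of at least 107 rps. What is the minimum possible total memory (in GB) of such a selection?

Subsets with value ≥ 107, sorted by total memory:
- A+C+D+F: memory 18, value 112
- A+B+C+D+F: memory 26, value 116
Minimum memory: 18 GB.

18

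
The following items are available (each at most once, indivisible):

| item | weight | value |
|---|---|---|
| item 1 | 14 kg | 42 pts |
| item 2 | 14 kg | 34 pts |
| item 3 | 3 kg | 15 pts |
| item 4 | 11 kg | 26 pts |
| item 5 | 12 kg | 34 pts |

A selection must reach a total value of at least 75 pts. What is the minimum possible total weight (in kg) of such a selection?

26

Subsets with value ≥ 75, sorted by total weight:
- item 1+item 5: weight 26, value 76
- item 3+item 4+item 5: weight 26, value 75
- item 1+item 3+item 4: weight 28, value 83
Minimum weight: 26 kg.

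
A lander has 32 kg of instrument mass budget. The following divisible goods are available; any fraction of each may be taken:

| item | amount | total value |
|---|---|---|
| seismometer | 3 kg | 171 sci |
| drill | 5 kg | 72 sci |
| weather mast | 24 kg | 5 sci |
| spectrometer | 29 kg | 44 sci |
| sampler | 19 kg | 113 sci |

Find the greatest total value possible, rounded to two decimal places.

Take in order of value per unit:
- seismometer (171/3 per unit): all 3 → value 171, running total 171.00
- drill (72/5 per unit): all 5 → value 72, running total 243.00
- sampler (113/19 per unit): all 19 → value 113, running total 356.00
- spectrometer (44/29 per unit): 5 of 29 → value 5×44/29 = 7.5862, running total 363.59
Total 363.59.

363.59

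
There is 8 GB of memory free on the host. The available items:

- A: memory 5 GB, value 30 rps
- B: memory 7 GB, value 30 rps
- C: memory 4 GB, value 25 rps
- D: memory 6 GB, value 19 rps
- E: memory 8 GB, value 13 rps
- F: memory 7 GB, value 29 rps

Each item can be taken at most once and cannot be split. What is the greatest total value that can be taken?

Check high-value combinations within 8 GB:
- A: memory 5, value 30
- B: memory 7, value 30
- F: memory 7, value 29
- C: memory 4, value 25
Best: 30 rps.

30 rps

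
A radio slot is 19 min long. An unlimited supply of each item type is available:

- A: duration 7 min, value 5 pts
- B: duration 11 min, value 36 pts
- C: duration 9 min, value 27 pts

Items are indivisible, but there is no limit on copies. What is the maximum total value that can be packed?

Best value-per-unit is B at 36/11; filling with it alone gives 1×36 = 36.
Optimal mix: 2×C → duration 18, value 54.

54 pts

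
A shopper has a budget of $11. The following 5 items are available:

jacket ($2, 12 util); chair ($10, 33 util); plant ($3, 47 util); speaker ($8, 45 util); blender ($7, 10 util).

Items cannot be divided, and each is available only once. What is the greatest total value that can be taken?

Check high-value combinations within $11:
- plant+speaker: cost 3+8=11, value 47+45=92
- jacket+plant: cost 2+3=5, value 12+47=59
- jacket+speaker: cost 2+8=10, value 12+45=57
Best: 92 util.

92 util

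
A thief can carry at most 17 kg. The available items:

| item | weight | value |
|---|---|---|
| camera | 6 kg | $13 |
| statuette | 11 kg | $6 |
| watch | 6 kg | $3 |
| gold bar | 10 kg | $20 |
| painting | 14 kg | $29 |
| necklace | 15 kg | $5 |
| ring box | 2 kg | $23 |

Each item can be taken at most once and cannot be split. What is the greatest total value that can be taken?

$52

Check high-value combinations within 17 kg:
- painting+ring box: weight 14+2=16, value 29+23=52
- gold bar+ring box: weight 10+2=12, value 20+23=43
- camera+watch+ring box: weight 6+6+2=14, value 13+3+23=39
Best: $52.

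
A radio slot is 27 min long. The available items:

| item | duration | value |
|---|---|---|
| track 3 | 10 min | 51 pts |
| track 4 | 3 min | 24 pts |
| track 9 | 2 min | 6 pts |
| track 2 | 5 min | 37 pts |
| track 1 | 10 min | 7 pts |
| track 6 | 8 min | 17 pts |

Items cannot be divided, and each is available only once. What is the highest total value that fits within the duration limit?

129 pts

Check high-value combinations within 27 min:
- track 3+track 4+track 2+track 6: duration 10+3+5+8=26, value 51+24+37+17=129
- track 3+track 4+track 9+track 2: duration 10+3+2+5=20, value 51+24+6+37=118
- track 3+track 4+track 2: duration 10+3+5=18, value 51+24+37=112
Best: 129 pts.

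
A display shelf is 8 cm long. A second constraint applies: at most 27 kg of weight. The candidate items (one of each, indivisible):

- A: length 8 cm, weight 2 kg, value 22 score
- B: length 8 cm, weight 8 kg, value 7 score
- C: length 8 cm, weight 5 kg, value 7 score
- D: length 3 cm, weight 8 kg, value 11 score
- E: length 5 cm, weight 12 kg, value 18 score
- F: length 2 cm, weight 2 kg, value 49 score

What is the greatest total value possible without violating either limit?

Feasible sets respecting both limits:
- E+F: length 7, weight 14, value 67
- D+F: length 5, weight 10, value 60
- F: length 2, weight 2, value 49
Best: 67 score.

67 score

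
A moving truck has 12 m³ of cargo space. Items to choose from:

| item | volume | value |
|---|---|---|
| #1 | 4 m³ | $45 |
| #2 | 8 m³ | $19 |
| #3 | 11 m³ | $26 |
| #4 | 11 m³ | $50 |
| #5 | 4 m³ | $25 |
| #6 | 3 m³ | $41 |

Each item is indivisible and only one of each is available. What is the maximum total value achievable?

$111

Check high-value combinations within 12 m³:
- #1+#5+#6: volume 4+4+3=11, value 45+25+41=111
- #1+#6: volume 4+3=7, value 45+41=86
- #1+#5: volume 4+4=8, value 45+25=70
- #5+#6: volume 4+3=7, value 25+41=66
Best: $111.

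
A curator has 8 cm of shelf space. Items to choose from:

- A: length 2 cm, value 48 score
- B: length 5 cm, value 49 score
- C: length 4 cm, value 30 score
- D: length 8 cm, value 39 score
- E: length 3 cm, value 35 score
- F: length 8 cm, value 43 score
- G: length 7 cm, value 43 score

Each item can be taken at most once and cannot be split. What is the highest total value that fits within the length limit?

97 score

Check high-value combinations within 8 cm:
- A+B: length 2+5=7, value 48+49=97
- B+E: length 5+3=8, value 49+35=84
- A+E: length 2+3=5, value 48+35=83
Best: 97 score.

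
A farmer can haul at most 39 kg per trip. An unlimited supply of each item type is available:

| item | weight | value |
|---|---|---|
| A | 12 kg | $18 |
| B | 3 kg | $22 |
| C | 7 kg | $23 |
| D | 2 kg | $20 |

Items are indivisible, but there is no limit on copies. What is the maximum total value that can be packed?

$382

Best value-per-unit is D at 20/2; filling with it alone gives 19×20 = 380.
Optimal mix: 1×B + 18×D → weight 39, value 382.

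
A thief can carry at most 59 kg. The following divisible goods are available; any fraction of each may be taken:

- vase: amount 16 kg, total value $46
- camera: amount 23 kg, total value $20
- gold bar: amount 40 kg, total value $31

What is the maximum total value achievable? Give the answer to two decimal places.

81.50

Take in order of value per unit:
- vase (46/16 per unit): all 16 → value 46, running total 46.00
- camera (20/23 per unit): all 23 → value 20, running total 66.00
- gold bar (31/40 per unit): 20 of 40 → value 20×31/40 = 15.5000, running total 81.50
Total 81.50.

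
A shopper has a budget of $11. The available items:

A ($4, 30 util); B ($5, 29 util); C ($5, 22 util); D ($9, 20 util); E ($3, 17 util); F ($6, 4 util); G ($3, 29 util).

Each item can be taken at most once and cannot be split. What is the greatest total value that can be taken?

Check high-value combinations within $11:
- A+E+G: cost 4+3+3=10, value 30+17+29=76
- B+E+G: cost 5+3+3=11, value 29+17+29=75
- C+E+G: cost 5+3+3=11, value 22+17+29=68
Best: 76 util.

76 util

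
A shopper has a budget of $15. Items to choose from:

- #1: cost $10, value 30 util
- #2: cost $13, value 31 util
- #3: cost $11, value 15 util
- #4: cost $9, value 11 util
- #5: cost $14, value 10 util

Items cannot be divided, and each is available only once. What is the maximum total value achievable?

31 util

Check high-value combinations within $15:
- #2: cost 13, value 31
- #1: cost 10, value 30
- #3: cost 11, value 15
- #4: cost 9, value 11
- #5: cost 14, value 10
Best: 31 util.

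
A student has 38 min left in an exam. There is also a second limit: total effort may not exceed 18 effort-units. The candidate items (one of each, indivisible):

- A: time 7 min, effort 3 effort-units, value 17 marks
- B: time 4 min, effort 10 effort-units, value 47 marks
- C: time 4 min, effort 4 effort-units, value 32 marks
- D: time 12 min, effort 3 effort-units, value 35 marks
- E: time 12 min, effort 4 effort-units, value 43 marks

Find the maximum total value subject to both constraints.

Feasible sets respecting both limits:
- A+C+D+E: time 35, effort 14, value 127
- B+D+E: time 28, effort 17, value 125
- B+C+E: time 20, effort 18, value 122
- B+C+D: time 20, effort 17, value 114
Best: 127 marks.

127 marks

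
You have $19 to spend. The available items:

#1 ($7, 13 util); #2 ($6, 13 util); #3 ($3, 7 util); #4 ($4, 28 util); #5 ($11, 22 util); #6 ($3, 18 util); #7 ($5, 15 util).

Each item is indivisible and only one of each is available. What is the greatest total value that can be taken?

74 util

This is a 0/1 knapsack; check combinations near the capacity.
- #2+#4+#6+#7: cost 6+4+3+5=18, value 13+28+18+15=74
- #1+#4+#6+#7: cost 7+4+3+5=19, value 13+28+18+15=74
- #3+#4+#6+#7: cost 3+4+3+5=15, value 7+28+18+15=68
- #4+#5+#6: cost 4+11+3=18, value 28+22+18=68
Best: 74 util.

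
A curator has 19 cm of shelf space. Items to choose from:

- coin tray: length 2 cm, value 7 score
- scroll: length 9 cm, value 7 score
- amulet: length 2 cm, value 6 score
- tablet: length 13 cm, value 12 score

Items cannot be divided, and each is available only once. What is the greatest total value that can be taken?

25 score

Check high-value combinations within 19 cm:
- coin tray+amulet+tablet: length 2+2+13=17, value 7+6+12=25
- coin tray+scroll+amulet: length 2+9+2=13, value 7+7+6=20
- coin tray+tablet: length 2+13=15, value 7+12=19
- amulet+tablet: length 2+13=15, value 6+12=18
- coin tray+scroll: length 2+9=11, value 7+7=14
Best: 25 score.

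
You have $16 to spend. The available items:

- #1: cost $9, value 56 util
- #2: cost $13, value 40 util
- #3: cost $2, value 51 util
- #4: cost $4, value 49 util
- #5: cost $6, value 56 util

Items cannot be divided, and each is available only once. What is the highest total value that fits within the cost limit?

156 util

This is a 0/1 knapsack; check combinations near the capacity.
- #3+#4+#5: cost 2+4+6=12, value 51+49+56=156
- #1+#3+#4: cost 9+2+4=15, value 56+51+49=156
- #1+#5: cost 9+6=15, value 56+56=112
Best: 156 util.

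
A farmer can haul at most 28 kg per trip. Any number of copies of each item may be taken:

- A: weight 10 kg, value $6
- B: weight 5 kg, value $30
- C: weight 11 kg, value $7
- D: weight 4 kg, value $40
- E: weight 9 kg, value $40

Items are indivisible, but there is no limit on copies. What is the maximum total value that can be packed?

$280

Best value-per-unit is D at 40/4, and filling with it alone uses weight 7×4=28. No mix of the others beats 7×40 = 280.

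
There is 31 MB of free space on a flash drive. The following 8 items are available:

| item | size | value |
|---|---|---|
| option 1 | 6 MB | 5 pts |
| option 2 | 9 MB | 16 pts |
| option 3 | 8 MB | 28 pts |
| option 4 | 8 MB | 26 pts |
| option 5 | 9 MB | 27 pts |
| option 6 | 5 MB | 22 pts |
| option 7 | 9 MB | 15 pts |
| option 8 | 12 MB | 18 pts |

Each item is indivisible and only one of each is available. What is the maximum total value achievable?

103 pts

Check high-value combinations within 31 MB:
- option 3+option 4+option 5+option 6: size 8+8+9+5=30, value 28+26+27+22=103
- option 2+option 3+option 5+option 6: size 9+8+9+5=31, value 16+28+27+22=93
- option 2+option 3+option 4+option 6: size 9+8+8+5=30, value 16+28+26+22=92
Best: 103 pts.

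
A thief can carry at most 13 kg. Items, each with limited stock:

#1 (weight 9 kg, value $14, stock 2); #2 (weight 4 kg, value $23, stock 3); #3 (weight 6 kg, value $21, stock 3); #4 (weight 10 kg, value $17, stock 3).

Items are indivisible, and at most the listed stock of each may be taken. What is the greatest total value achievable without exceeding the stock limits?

Top feasible selections:
- 3×#2: weight 12, value 69
- 2×#2: weight 8, value 46
Best: $69.

$69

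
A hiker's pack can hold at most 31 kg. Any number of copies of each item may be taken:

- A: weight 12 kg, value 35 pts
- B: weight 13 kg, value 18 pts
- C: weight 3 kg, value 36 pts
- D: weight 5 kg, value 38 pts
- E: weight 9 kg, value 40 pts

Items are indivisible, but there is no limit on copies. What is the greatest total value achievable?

Best value-per-unit is C at 36/3, and filling with it alone uses weight 10×3=30. No mix of the others beats 10×36 = 360.

360 pts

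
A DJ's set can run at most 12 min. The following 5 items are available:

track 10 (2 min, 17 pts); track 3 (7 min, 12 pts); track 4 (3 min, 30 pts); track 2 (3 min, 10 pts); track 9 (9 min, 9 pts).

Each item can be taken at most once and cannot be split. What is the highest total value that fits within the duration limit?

59 pts

This is a 0/1 knapsack; check combinations near the capacity.
- track 10+track 3+track 4: duration 2+7+3=12, value 17+12+30=59
- track 10+track 4+track 2: duration 2+3+3=8, value 17+30+10=57
- track 10+track 4: duration 2+3=5, value 17+30=47
Best: 59 pts.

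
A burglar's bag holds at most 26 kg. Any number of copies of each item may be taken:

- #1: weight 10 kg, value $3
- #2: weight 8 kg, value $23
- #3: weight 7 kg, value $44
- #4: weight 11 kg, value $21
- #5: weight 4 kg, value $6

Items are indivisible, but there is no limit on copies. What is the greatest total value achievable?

Best value-per-unit is #3 at 44/7; filling with it alone gives 3×44 = 132.
Optimal mix: 3×#3 + 1×#5 → weight 25, value 138.

$138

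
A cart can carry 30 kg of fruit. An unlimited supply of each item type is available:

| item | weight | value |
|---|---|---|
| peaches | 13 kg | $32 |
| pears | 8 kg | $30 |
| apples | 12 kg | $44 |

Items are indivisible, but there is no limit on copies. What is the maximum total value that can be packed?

$104

Best value-per-unit is pears at 30/8; filling with it alone gives 3×30 = 90.
Optimal mix: 2×pears + 1×apples → weight 28, value 104.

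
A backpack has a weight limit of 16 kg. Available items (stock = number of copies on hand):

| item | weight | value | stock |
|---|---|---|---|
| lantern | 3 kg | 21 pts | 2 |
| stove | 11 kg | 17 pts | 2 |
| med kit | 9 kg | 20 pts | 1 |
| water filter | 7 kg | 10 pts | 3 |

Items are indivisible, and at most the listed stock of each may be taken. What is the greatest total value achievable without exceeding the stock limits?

Top feasible selections:
- 2×lantern + 1×med kit: weight 15, value 62
- 2×lantern + 1×water filter: weight 13, value 52
Best: 62 pts.

62 pts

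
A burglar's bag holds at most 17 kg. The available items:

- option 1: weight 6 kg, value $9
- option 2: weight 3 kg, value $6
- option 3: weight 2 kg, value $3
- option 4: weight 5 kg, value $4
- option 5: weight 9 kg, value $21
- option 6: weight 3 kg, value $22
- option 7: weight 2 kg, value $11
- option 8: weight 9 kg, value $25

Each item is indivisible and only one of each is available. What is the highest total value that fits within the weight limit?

Check high-value combinations within 17 kg:
- option 2+option 6+option 7+option 8: weight 3+3+2+9=17, value 6+22+11+25=64
- option 3+option 6+option 7+option 8: weight 2+3+2+9=16, value 3+22+11+25=61
- option 2+option 5+option 6+option 7: weight 3+9+3+2=17, value 6+21+22+11=60
- option 6+option 7+option 8: weight 3+2+9=14, value 22+11+25=58
Best: $64.

$64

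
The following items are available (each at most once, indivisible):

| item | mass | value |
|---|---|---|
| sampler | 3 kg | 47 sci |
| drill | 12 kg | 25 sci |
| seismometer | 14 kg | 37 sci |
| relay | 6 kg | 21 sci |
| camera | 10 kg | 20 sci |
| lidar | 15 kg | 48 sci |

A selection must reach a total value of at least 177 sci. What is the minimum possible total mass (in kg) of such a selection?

50

Subsets with value ≥ 177, sorted by total mass:
- sampler+drill+seismometer+relay+lidar: mass 50, value 178
- sampler+drill+seismometer+camera+lidar: mass 54, value 177
Minimum mass: 50 kg.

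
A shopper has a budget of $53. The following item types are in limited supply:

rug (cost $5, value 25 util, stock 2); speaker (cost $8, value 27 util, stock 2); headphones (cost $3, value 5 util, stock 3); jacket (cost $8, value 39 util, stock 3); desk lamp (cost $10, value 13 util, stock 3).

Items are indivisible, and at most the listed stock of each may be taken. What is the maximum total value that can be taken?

226 util

Top feasible selections:
- 2×rug + 2×speaker + 1×headphones + 3×jacket: cost 53, value 226
- 2×rug + 2×speaker + 3×jacket: cost 50, value 221
- 2×rug + 1×speaker + 3×headphones + 3×jacket: cost 51, value 209
Best: 226 util.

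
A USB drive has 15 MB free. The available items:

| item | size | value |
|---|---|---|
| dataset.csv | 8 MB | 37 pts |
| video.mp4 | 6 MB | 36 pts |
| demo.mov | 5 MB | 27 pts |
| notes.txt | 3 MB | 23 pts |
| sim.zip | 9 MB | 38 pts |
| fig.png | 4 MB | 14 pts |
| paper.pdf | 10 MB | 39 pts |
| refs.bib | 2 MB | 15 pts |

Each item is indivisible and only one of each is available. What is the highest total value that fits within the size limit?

88 pts

Check high-value combinations within 15 MB:
- video.mp4+notes.txt+fig.png+refs.bib: size 6+3+4+2=15, value 36+23+14+15=88
- video.mp4+demo.mov+notes.txt: size 6+5+3=14, value 36+27+23=86
- demo.mov+notes.txt+fig.png+refs.bib: size 5+3+4+2=14, value 27+23+14+15=79
- dataset.csv+demo.mov+refs.bib: size 8+5+2=15, value 37+27+15=79
- video.mp4+demo.mov+refs.bib: size 6+5+2=13, value 36+27+15=78
Best: 88 pts.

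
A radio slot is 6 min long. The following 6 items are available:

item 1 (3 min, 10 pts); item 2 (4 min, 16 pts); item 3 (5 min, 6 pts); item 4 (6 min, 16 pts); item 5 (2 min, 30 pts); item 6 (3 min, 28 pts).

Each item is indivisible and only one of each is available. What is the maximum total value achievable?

58 pts

Check high-value combinations within 6 min:
- item 5+item 6: duration 2+3=5, value 30+28=58
- item 2+item 5: duration 4+2=6, value 16+30=46
- item 1+item 5: duration 3+2=5, value 10+30=40
Best: 58 pts.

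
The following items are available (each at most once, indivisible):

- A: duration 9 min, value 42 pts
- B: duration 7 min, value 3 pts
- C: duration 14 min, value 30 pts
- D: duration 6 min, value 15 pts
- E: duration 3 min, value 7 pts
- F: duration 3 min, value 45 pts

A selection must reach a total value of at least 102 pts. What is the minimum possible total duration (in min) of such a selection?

Subsets with value ≥ 102, sorted by total duration:
- A+D+F: duration 18, value 102
- A+D+E+F: duration 21, value 109
- A+B+D+F: duration 25, value 105
- A+C+F: duration 26, value 117
Minimum duration: 18 min.

18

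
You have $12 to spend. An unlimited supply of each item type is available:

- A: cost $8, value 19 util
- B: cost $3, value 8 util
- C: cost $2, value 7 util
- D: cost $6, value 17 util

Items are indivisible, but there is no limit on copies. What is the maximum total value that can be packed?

Best value-per-unit is C at 7/2, and filling with it alone uses cost 6×2=12. No mix of the others beats 6×7 = 42.

42 util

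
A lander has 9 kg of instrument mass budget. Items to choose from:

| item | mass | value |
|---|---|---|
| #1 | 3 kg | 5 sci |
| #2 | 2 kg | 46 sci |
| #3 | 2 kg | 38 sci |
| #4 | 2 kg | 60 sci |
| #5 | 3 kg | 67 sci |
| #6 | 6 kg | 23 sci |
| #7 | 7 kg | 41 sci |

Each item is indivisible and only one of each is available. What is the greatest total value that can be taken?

Check high-value combinations within 9 kg:
- #2+#3+#4+#5: mass 2+2+2+3=9, value 46+38+60+67=211
- #2+#4+#5: mass 2+2+3=7, value 46+60+67=173
- #3+#4+#5: mass 2+2+3=7, value 38+60+67=165
- #2+#3+#5: mass 2+2+3=7, value 46+38+67=151
Best: 211 sci.

211 sci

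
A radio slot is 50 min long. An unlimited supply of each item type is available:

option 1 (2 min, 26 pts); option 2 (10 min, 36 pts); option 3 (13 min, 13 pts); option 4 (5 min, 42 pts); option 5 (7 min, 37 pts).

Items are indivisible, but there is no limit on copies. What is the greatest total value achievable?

650 pts

Best value-per-unit is option 1 at 26/2, and filling with it alone uses duration 25×2=50. No mix of the others beats 25×26 = 650.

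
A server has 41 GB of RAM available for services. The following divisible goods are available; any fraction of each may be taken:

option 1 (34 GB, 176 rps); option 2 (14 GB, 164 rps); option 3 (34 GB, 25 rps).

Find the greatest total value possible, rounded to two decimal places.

Take in order of value per unit:
- option 2 (164/14 per unit): all 14 → value 164, running total 164.00
- option 1 (176/34 per unit): 27 of 34 → value 27×176/34 = 139.7647, running total 303.76
Total 303.76.

303.76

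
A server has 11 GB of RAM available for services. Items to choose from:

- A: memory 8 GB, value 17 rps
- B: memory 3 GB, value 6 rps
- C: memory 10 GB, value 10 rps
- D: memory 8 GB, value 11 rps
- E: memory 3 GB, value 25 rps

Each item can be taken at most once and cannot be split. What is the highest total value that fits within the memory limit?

This is a 0/1 knapsack; check combinations near the capacity.
- A+E: memory 8+3=11, value 17+25=42
- D+E: memory 8+3=11, value 11+25=36
- B+E: memory 3+3=6, value 6+25=31
- E: memory 3, value 25
Best: 42 rps.

42 rps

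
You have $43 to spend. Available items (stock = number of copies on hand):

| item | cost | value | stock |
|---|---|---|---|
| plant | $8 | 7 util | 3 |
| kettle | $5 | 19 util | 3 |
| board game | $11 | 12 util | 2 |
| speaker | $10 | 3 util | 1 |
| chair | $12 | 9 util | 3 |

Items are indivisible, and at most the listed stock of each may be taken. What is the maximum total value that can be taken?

83 util

Best selections within cost 43 and stock limits:
- 2×plant + 3×kettle + 1×board game: cost 42, value 83
- 3×kettle + 2×board game: cost 37, value 81
- 2×plant + 3×kettle + 1×chair: cost 43, value 80
Best: 83 util.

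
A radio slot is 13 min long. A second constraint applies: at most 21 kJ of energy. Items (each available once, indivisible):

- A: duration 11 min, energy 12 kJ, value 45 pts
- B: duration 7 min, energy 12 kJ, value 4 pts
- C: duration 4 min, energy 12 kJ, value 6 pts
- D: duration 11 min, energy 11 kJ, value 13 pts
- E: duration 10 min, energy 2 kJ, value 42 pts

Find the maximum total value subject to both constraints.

45 pts

Feasible sets respecting both limits:
- A: duration 11, energy 12, value 45
- E: duration 10, energy 2, value 42
- D: duration 11, energy 11, value 13
- C: duration 4, energy 12, value 6
Best: 45 pts.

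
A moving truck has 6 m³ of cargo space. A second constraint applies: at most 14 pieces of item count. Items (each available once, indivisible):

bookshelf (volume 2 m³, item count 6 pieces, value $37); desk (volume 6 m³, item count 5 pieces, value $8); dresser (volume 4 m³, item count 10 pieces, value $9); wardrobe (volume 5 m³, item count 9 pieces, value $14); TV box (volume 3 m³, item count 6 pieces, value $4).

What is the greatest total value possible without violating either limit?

Feasible sets respecting both limits:
- bookshelf+TV box: volume 5, item count 12, value 41
- bookshelf: volume 2, item count 6, value 37
- wardrobe: volume 5, item count 9, value 14
- dresser: volume 4, item count 10, value 9
Best: $41.

$41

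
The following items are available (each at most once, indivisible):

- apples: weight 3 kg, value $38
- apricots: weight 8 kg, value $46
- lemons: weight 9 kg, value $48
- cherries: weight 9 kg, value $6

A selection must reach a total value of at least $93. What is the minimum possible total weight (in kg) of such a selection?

Subsets with value ≥ 93, sorted by total weight:
- apricots+lemons: weight 17, value 94
- apples+apricots+lemons: weight 20, value 132
- apricots+lemons+cherries: weight 26, value 100
- apples+apricots+lemons+cherries: weight 29, value 138
Minimum weight: 17 kg.

17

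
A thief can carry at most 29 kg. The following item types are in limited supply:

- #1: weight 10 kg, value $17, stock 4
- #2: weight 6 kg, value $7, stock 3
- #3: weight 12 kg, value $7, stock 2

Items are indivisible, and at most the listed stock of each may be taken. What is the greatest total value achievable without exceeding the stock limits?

Best selections within weight 29 and stock limits:
- 2×#1 + 1×#2: weight 26, value 41
- 1×#1 + 3×#2: weight 28, value 38
Best: $41.

$41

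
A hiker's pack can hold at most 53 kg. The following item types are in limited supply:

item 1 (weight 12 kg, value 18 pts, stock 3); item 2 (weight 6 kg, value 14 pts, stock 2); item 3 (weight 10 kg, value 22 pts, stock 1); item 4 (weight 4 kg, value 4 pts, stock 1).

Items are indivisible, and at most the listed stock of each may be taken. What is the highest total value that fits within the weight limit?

Top feasible selections:
- 2×item 1 + 2×item 2 + 1×item 3 + 1×item 4: weight 50, value 90
- 3×item 1 + 1×item 2 + 1×item 3: weight 52, value 90
Best: 90 pts.

90 pts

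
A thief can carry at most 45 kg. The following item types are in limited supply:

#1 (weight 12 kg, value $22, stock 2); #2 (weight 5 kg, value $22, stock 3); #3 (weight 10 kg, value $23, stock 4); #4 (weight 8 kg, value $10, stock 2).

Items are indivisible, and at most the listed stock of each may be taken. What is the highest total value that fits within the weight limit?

$135

Best selections within weight 45 and stock limits:
- 3×#2 + 3×#3: weight 45, value 135
- 3×#2 + 2×#3 + 1×#4: weight 43, value 122
- 1×#1 + 3×#2 + 1×#3 + 1×#4: weight 45, value 121
Best: $135.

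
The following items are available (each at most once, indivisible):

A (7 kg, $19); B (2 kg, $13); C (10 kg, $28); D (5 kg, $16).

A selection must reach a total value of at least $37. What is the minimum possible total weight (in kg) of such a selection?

Subsets with value ≥ 37, sorted by total weight:
- B+C: weight 12, value 41
- A+B+D: weight 14, value 48
- C+D: weight 15, value 44
Minimum weight: 12 kg.

12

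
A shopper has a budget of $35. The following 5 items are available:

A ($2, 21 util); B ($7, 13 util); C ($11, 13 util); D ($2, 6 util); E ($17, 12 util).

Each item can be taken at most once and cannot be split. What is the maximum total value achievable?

53 util

Check high-value combinations within $35:
- A+B+C+D: cost 2+7+11+2=22, value 21+13+13+6=53
- A+B+D+E: cost 2+7+2+17=28, value 21+13+6+12=52
- A+C+D+E: cost 2+11+2+17=32, value 21+13+6+12=52
- A+B+C: cost 2+7+11=20, value 21+13+13=47
- A+B+E: cost 2+7+17=26, value 21+13+12=46
Best: 53 util.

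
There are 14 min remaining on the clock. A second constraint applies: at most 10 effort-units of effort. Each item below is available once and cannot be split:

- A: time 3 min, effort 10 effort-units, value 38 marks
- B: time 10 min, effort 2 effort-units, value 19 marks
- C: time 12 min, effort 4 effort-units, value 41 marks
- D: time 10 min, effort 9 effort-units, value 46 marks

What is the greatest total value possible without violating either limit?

46 marks

Feasible sets respecting both limits:
- D: time 10, effort 9, value 46
- C: time 12, effort 4, value 41
- A: time 3, effort 10, value 38
- B: time 10, effort 2, value 19
Best: 46 marks.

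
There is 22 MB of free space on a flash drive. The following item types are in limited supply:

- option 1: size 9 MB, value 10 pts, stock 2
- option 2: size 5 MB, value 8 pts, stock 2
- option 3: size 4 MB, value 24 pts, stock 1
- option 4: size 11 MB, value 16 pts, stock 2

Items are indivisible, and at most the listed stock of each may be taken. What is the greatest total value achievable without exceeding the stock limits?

48 pts

Best selections within size 22 and stock limits:
- 1×option 2 + 1×option 3 + 1×option 4: size 20, value 48
- 2×option 1 + 1×option 3: size 22, value 44
- 1×option 1 + 1×option 2 + 1×option 3: size 18, value 42
Best: 48 pts.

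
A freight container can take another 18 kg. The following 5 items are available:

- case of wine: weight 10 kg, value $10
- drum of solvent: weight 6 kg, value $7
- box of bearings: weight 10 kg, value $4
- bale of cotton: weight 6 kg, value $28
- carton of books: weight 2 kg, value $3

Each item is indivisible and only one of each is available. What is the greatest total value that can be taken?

$41

Check high-value combinations within 18 kg:
- case of wine+bale of cotton+carton of books: weight 10+6+2=18, value 10+28+3=41
- drum of solvent+bale of cotton+carton of books: weight 6+6+2=14, value 7+28+3=38
- case of wine+bale of cotton: weight 10+6=16, value 10+28=38
- drum of solvent+bale of cotton: weight 6+6=12, value 7+28=35
- box of bearings+bale of cotton+carton of books: weight 10+6+2=18, value 4+28+3=35
Best: $41.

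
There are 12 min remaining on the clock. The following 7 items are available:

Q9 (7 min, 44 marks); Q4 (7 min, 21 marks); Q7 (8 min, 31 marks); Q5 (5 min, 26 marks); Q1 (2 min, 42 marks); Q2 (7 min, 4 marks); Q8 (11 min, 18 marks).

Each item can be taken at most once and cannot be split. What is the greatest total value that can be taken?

This is a 0/1 knapsack; check combinations near the capacity.
- Q9+Q1: time 7+2=9, value 44+42=86
- Q7+Q1: time 8+2=10, value 31+42=73
- Q9+Q5: time 7+5=12, value 44+26=70
- Q5+Q1: time 5+2=7, value 26+42=68
- Q4+Q1: time 7+2=9, value 21+42=63
Best: 86 marks.

86 marks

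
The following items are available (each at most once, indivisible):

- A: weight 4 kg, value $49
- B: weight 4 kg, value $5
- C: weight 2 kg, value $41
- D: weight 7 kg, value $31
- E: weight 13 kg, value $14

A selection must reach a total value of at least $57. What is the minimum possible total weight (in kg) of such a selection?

6

Subsets with value ≥ 57, sorted by total weight:
- A+C: weight 6, value 90
- C+D: weight 9, value 72
Minimum weight: 6 kg.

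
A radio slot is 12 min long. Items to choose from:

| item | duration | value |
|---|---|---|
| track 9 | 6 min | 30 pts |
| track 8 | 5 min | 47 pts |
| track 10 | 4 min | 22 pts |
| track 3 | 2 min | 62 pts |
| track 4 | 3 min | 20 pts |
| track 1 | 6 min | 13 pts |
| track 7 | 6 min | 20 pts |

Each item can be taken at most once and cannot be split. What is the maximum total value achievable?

131 pts

Check high-value combinations within 12 min:
- track 8+track 10+track 3: duration 5+4+2=11, value 47+22+62=131
- track 8+track 3+track 4: duration 5+2+3=10, value 47+62+20=129
- track 9+track 10+track 3: duration 6+4+2=12, value 30+22+62=114
- track 9+track 3+track 4: duration 6+2+3=11, value 30+62+20=112
- track 8+track 3: duration 5+2=7, value 47+62=109
Best: 131 pts.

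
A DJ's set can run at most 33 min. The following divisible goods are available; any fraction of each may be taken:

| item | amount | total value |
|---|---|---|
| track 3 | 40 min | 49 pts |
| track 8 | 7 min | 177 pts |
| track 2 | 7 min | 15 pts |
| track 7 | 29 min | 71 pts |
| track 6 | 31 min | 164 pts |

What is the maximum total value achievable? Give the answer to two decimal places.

314.55

Take in order of value per unit:
- track 8 (177/7 per unit): all 7 → value 177, running total 177.00
- track 6 (164/31 per unit): 26 of 31 → value 26×164/31 = 137.5484, running total 314.55
Total 314.55.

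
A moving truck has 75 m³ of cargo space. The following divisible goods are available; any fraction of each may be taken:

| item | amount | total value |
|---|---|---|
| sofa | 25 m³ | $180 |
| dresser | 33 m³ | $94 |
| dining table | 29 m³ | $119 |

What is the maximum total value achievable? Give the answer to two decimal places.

358.82

Take in order of value per unit:
- sofa (180/25 per unit): all 25 → value 180, running total 180.00
- dining table (119/29 per unit): all 29 → value 119, running total 299.00
- dresser (94/33 per unit): 21 of 33 → value 21×94/33 = 59.8182, running total 358.82
Total 358.82.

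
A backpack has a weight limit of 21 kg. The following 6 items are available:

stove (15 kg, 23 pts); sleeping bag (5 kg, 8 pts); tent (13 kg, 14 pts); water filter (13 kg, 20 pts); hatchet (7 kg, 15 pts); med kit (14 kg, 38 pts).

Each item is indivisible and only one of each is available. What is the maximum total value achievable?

Check high-value combinations within 21 kg:
- hatchet+med kit: weight 7+14=21, value 15+38=53
- sleeping bag+med kit: weight 5+14=19, value 8+38=46
- med kit: weight 14, value 38
- water filter+hatchet: weight 13+7=20, value 20+15=35
- stove+sleeping bag: weight 15+5=20, value 23+8=31
Best: 53 pts.

53 pts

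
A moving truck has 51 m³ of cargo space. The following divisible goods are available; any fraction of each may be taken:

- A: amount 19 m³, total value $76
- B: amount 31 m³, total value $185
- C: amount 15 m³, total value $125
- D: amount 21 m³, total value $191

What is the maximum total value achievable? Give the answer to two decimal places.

405.52

Take in order of value per unit:
- D (191/21 per unit): all 21 → value 191, running total 191.00
- C (125/15 per unit): all 15 → value 125, running total 316.00
- B (185/31 per unit): 15 of 31 → value 15×185/31 = 89.5161, running total 405.52
Total 405.52.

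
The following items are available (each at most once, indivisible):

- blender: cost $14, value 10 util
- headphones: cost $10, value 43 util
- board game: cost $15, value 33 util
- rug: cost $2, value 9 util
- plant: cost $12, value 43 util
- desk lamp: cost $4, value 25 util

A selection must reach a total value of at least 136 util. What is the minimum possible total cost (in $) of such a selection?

Subsets with value ≥ 136, sorted by total cost:
- headphones+board game+plant+desk lamp: cost 41, value 144
- headphones+board game+rug+plant+desk lamp: cost 43, value 153
- blender+headphones+board game+rug+plant: cost 53, value 138
- blender+headphones+board game+plant+desk lamp: cost 55, value 154
Minimum cost: 41 $.

41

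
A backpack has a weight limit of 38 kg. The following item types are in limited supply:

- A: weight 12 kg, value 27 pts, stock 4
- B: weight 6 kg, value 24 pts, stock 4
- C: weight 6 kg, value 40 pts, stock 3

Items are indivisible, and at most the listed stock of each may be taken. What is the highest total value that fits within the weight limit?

Top feasible selections:
- 3×B + 3×C: weight 36, value 192
- 4×B + 2×C: weight 36, value 176
Best: 192 pts.

192 pts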